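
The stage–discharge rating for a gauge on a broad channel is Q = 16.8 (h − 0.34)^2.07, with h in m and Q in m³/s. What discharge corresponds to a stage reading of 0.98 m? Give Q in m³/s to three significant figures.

6.67 m³/s

Q = 16.8 × (0.98 − 0.34)^2.07 = 16.8 × 0.64^2.07 = 6.670 m³/s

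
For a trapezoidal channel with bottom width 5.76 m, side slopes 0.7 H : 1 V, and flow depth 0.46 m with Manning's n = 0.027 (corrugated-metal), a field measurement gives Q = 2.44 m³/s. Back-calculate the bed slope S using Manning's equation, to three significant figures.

A = (b + z·y)·y = (5.76 + 0.7×0.46)×0.46 = 2.798 m²
P = b + 2y√(1+z²) = 5.76 + 2×0.46×√(1+0.7²) = 6.883 m
R = A/P = 2.798/6.883 = 0.4065 m
S = (Q·n / (1·A·R^(2/3)))² = (2.44×0.027 / (1×2.798×0.5487))² = 0.001842

0.00184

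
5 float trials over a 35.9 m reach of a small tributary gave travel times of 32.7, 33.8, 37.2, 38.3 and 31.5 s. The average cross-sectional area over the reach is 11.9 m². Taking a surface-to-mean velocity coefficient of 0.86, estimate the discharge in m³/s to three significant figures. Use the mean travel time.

10.6 m³/s

t̄ = (32.7 + 33.8 + 37.2 + 38.3 + 31.5) / 5 = 34.7 s
v_surface = L / t̄ = 35.9 / 34.7 = 1.035 m/s
v_mean = 0.86 × 1.035 = 0.8897 m/s
Q = A × v_mean = 11.9 × 0.8897 = 10.59 m³/s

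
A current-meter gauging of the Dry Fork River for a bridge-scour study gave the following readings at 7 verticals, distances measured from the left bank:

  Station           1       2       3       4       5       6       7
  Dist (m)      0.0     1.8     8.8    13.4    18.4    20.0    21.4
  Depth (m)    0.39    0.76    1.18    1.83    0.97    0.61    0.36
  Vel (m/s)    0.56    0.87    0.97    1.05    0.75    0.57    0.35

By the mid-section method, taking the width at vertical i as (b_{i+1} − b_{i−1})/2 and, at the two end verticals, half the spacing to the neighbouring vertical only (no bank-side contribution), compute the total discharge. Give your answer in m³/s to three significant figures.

22.0 m³/s

w_1 = (1.8 − 0.0)/2 = 0.9 m; q_1 = 0.56 × 0.39 × 0.9 = 0.1966 m³/s
w_2 = (8.8 − 0.0)/2 = 4.4 m; q_2 = 0.87 × 0.76 × 4.4 = 2.909 m³/s
w_3 = (13.4 − 1.8)/2 = 5.8 m; q_3 = 0.97 × 1.18 × 5.8 = 6.639 m³/s
w_4 = (18.4 − 8.8)/2 = 4.8 m; q_4 = 1.05 × 1.83 × 4.8 = 9.223 m³/s
w_5 = (20.0 − 13.4)/2 = 3.3 m; q_5 = 0.75 × 0.97 × 3.3 = 2.401 m³/s
w_6 = (21.4 − 18.4)/2 = 1.5 m; q_6 = 0.57 × 0.61 × 1.5 = 0.5216 m³/s
w_7 = (21.4 − 20.0)/2 = 0.7 m; q_7 = 0.35 × 0.36 × 0.7 = 0.08820 m³/s
Q = Σ qᵢ = 21.98 m³/s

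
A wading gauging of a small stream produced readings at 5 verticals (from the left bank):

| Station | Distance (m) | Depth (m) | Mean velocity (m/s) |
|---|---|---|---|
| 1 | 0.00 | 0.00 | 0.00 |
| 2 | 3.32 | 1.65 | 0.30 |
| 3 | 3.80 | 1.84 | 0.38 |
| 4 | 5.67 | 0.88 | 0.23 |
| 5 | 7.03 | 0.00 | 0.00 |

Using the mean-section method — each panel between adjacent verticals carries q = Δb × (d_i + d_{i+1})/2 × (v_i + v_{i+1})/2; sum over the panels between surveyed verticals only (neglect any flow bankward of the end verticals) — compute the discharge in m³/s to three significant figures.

1.54 m³/s

Panel 1-2: Δb = 3.32 m, d̄ = (0.00+1.65)/2 = 0.825, v̄ = (0.00+0.30)/2 = 0.15 → q = 3.32×0.825×0.15 = 0.4109 m³/s
Panel 2-3: Δb = 0.48 m, d̄ = (1.65+1.84)/2 = 1.745, v̄ = (0.30+0.38)/2 = 0.34 → q = 0.48×1.745×0.34 = 0.2848 m³/s
Panel 3-4: Δb = 1.87 m, d̄ = (1.84+0.88)/2 = 1.36, v̄ = (0.38+0.23)/2 = 0.305 → q = 1.87×1.36×0.305 = 0.7757 m³/s
Panel 4-5: Δb = 1.36 m, d̄ = (0.88+0.00)/2 = 0.44, v̄ = (0.23+0.00)/2 = 0.115 → q = 1.36×0.44×0.115 = 0.06882 m³/s
Q = Σ q = 1.540 m³/s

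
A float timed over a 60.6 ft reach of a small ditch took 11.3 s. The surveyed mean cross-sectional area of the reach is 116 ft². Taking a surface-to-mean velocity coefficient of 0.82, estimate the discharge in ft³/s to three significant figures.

v_surface = L / t̄ = 60.6 / 11.3 = 5.363 ft/s
v_mean = 0.82 × 5.363 = 4.398 ft/s
Q = A × v_mean = 116 × 4.398 = 510.1 ft³/s

510 ft³/s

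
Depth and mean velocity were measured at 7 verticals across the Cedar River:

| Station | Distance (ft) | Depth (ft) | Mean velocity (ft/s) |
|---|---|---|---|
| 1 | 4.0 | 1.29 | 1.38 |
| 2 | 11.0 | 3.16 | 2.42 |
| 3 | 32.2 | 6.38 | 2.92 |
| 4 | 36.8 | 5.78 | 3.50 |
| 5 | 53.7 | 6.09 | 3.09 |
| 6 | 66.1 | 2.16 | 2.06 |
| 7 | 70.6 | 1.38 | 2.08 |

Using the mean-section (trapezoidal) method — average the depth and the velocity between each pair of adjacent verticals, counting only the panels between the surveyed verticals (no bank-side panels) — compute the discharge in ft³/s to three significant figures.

868 ft³/s

Panel 1-2: Δb = 7 ft, d̄ = (1.29+3.16)/2 = 2.225, v̄ = (1.38+2.42)/2 = 1.9 → q = 7×2.225×1.9 = 29.59 ft³/s
Panel 2-3: Δb = 21.2 ft, d̄ = (3.16+6.38)/2 = 4.77, v̄ = (2.42+2.92)/2 = 2.67 → q = 21.2×4.77×2.67 = 270.0 ft³/s
Panel 3-4: Δb = 4.6 ft, d̄ = (6.38+5.78)/2 = 6.08, v̄ = (2.92+3.50)/2 = 3.21 → q = 4.6×6.08×3.21 = 89.78 ft³/s
Panel 4-5: Δb = 16.9 ft, d̄ = (5.78+6.09)/2 = 5.935, v̄ = (3.50+3.09)/2 = 3.295 → q = 16.9×5.935×3.295 = 330.5 ft³/s
Panel 5-6: Δb = 12.4 ft, d̄ = (6.09+2.16)/2 = 4.125, v̄ = (3.09+2.06)/2 = 2.575 → q = 12.4×4.125×2.575 = 131.7 ft³/s
Panel 6-7: Δb = 4.5 ft, d̄ = (2.16+1.38)/2 = 1.77, v̄ = (2.06+2.08)/2 = 2.07 → q = 4.5×1.77×2.07 = 16.49 ft³/s
Q = Σ q = 868.1 ft³/s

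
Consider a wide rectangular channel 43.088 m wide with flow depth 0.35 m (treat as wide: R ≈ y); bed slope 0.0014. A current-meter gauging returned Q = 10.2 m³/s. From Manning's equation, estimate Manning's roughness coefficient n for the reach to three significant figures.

A = b·y = 43.088 × 0.35 = 15.08 m²
Wide channel: R ≈ y = 0.35 m
n = (1/Q)·A·R^(2/3)·S^(1/2) = (1/10.2) × 15.08 × 0.4966 × 0.03742 = 0.02747

0.0275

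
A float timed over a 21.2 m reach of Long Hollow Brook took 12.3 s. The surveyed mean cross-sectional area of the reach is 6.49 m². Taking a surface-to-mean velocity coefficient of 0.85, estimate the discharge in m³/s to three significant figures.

v_surface = L / t̄ = 21.2 / 12.3 = 1.724 m/s
v_mean = 0.85 × 1.724 = 1.465 m/s
Q = A × v_mean = 6.49 × 1.465 = 9.508 m³/s

9.51 m³/s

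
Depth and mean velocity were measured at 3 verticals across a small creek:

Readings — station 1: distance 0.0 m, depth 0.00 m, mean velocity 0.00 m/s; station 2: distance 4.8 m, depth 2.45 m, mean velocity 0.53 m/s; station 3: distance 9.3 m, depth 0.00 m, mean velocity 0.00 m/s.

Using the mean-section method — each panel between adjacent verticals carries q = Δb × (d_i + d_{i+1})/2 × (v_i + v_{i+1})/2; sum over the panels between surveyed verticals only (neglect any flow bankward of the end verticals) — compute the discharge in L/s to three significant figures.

Panel 1-2: Δb = 4.8 m, d̄ = (0.00+2.45)/2 = 1.225, v̄ = (0.00+0.53)/2 = 0.265 → q = 4.8×1.225×0.265 = 1.558 m³/s
Panel 2-3: Δb = 4.5 m, d̄ = (2.45+0.00)/2 = 1.225, v̄ = (0.53+0.00)/2 = 0.265 → q = 4.5×1.225×0.265 = 1.461 m³/s
Q = Σ q = 3.019 m³/s
= 3.019 × 1000 = 3019 L/s

3020 L/s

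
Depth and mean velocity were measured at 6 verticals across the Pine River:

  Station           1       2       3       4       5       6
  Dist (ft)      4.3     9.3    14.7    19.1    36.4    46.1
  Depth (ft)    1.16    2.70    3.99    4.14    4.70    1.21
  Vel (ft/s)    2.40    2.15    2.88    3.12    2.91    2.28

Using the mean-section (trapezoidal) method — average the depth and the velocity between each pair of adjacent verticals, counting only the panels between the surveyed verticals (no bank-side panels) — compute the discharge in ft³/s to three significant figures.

426 ft³/s

Panel 1-2: Δb = 5 ft, d̄ = (1.16+2.70)/2 = 1.93, v̄ = (2.40+2.15)/2 = 2.275 → q = 5×1.93×2.275 = 21.95 ft³/s
Panel 2-3: Δb = 5.4 ft, d̄ = (2.70+3.99)/2 = 3.345, v̄ = (2.15+2.88)/2 = 2.515 → q = 5.4×3.345×2.515 = 45.43 ft³/s
Panel 3-4: Δb = 4.4 ft, d̄ = (3.99+4.14)/2 = 4.065, v̄ = (2.88+3.12)/2 = 3 → q = 4.4×4.065×3 = 53.66 ft³/s
Panel 4-5: Δb = 17.3 ft, d̄ = (4.14+4.70)/2 = 4.42, v̄ = (3.12+2.91)/2 = 3.015 → q = 17.3×4.42×3.015 = 230.5 ft³/s
Panel 5-6: Δb = 9.7 ft, d̄ = (4.70+1.21)/2 = 2.955, v̄ = (2.91+2.28)/2 = 2.595 → q = 9.7×2.955×2.595 = 74.38 ft³/s
Q = Σ q = 426.0 ft³/s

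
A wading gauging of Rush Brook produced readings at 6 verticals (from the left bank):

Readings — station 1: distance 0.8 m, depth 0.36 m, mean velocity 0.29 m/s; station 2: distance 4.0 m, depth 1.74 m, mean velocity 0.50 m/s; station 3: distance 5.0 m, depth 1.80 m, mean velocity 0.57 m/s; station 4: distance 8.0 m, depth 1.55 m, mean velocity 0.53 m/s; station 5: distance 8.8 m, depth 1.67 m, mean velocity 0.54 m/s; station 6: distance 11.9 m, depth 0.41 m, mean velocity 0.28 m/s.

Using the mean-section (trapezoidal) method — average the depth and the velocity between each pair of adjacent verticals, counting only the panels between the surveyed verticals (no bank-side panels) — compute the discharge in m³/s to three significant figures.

Panel 1-2: Δb = 3.2 m, d̄ = (0.36+1.74)/2 = 1.05, v̄ = (0.29+0.50)/2 = 0.395 → q = 3.2×1.05×0.395 = 1.327 m³/s
Panel 2-3: Δb = 1 m, d̄ = (1.74+1.80)/2 = 1.77, v̄ = (0.50+0.57)/2 = 0.535 → q = 1×1.77×0.535 = 0.9470 m³/s
Panel 3-4: Δb = 3 m, d̄ = (1.80+1.55)/2 = 1.675, v̄ = (0.57+0.53)/2 = 0.55 → q = 3×1.675×0.55 = 2.764 m³/s
Panel 4-5: Δb = 0.8 m, d̄ = (1.55+1.67)/2 = 1.61, v̄ = (0.53+0.54)/2 = 0.535 → q = 0.8×1.61×0.535 = 0.6891 m³/s
Panel 5-6: Δb = 3.1 m, d̄ = (1.67+0.41)/2 = 1.04, v̄ = (0.54+0.28)/2 = 0.41 → q = 3.1×1.04×0.41 = 1.322 m³/s
Q = Σ q = 7.049 m³/s

7.05 m³/s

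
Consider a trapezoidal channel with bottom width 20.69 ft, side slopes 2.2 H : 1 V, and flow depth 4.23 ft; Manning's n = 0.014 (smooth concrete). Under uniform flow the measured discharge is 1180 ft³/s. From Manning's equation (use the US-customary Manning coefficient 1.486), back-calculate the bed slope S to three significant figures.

0.00171

A = (b + z·y)·y = (20.69 + 2.2×4.23)×4.23 = 126.9 ft²
P = b + 2y√(1+z²) = 20.69 + 2×4.23×√(1+2.2²) = 41.13 ft
R = A/P = 126.9/41.13 = 3.085 ft
S = (Q·n / (1.486·A·R^(2/3)))² = (1180×0.014 / (1.486×126.9×2.119))² = 0.001710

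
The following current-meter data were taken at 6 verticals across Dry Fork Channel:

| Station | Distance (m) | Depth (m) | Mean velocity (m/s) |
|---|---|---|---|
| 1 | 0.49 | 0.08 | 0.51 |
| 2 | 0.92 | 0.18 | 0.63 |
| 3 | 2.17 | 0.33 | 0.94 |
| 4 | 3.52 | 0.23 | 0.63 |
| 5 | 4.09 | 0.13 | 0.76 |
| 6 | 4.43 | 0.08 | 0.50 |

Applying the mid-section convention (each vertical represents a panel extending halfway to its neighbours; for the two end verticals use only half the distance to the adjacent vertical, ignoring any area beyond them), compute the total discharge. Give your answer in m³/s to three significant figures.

0.698 m³/s

w_1 = (0.92 − 0.49)/2 = 0.215 m; q_1 = 0.51 × 0.08 × 0.215 = 0.008772 m³/s
w_2 = (2.17 − 0.49)/2 = 0.84 m; q_2 = 0.63 × 0.18 × 0.84 = 0.09526 m³/s
w_3 = (3.52 − 0.92)/2 = 1.3 m; q_3 = 0.94 × 0.33 × 1.3 = 0.4033 m³/s
w_4 = (4.09 − 2.17)/2 = 0.96 m; q_4 = 0.63 × 0.23 × 0.96 = 0.1391 m³/s
w_5 = (4.43 − 3.52)/2 = 0.455 m; q_5 = 0.76 × 0.13 × 0.455 = 0.04495 m³/s
w_6 = (4.43 − 4.09)/2 = 0.17 m; q_6 = 0.50 × 0.08 × 0.17 = 0.006800 m³/s
Q = Σ qᵢ = 0.6981 m³/s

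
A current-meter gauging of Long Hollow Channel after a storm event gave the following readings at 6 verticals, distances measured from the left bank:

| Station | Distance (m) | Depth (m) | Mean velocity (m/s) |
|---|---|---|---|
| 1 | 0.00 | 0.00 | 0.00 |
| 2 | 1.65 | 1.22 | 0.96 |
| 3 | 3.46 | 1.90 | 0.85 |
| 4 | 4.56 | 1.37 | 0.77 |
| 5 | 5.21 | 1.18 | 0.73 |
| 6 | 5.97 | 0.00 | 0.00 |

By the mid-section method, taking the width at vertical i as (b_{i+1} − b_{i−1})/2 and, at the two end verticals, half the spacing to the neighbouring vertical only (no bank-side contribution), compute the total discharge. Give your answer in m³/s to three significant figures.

w_2 = (3.46 − 0.00)/2 = 1.73 m; q_2 = 0.96 × 1.22 × 1.73 = 2.026 m³/s
w_3 = (4.56 − 1.65)/2 = 1.455 m; q_3 = 0.85 × 1.90 × 1.455 = 2.350 m³/s
w_4 = (5.21 − 3.46)/2 = 0.875 m; q_4 = 0.77 × 1.37 × 0.875 = 0.9230 m³/s
w_5 = (5.97 − 4.56)/2 = 0.705 m; q_5 = 0.73 × 1.18 × 0.705 = 0.6073 m³/s
Stations 1, 6 contribute zero (depth or velocity is 0).
Q = Σ qᵢ = 5.906 m³/s

5.91 m³/s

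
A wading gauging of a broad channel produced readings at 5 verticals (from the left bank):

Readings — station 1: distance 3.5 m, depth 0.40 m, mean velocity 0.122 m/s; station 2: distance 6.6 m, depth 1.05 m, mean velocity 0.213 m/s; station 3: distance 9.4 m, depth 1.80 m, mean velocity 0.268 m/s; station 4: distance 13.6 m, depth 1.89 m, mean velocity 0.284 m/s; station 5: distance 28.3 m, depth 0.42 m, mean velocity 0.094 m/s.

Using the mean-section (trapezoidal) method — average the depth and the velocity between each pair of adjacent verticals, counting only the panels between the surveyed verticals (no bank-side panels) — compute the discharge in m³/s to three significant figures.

Panel 1-2: Δb = 3.1 m, d̄ = (0.40+1.05)/2 = 0.725, v̄ = (0.122+0.213)/2 = 0.1675 → q = 3.1×0.725×0.1675 = 0.3765 m³/s
Panel 2-3: Δb = 2.8 m, d̄ = (1.05+1.80)/2 = 1.425, v̄ = (0.213+0.268)/2 = 0.2405 → q = 2.8×1.425×0.2405 = 0.9596 m³/s
Panel 3-4: Δb = 4.2 m, d̄ = (1.80+1.89)/2 = 1.845, v̄ = (0.268+0.284)/2 = 0.276 → q = 4.2×1.845×0.276 = 2.139 m³/s
Panel 4-5: Δb = 14.7 m, d̄ = (1.89+0.42)/2 = 1.155, v̄ = (0.284+0.094)/2 = 0.189 → q = 14.7×1.155×0.189 = 3.209 m³/s
Q = Σ q = 6.684 m³/s

6.68 m³/s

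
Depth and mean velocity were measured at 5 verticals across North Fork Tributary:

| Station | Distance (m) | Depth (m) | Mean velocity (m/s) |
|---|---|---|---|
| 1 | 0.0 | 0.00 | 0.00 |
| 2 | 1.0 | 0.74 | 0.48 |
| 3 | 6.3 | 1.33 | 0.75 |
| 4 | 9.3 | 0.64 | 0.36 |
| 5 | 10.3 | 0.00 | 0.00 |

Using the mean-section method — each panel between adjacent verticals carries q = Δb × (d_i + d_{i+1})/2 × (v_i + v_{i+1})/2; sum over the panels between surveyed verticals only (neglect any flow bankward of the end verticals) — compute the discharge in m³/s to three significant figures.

Panel 1-2: Δb = 1 m, d̄ = (0.00+0.74)/2 = 0.37, v̄ = (0.00+0.48)/2 = 0.24 → q = 1×0.37×0.24 = 0.08880 m³/s
Panel 2-3: Δb = 5.3 m, d̄ = (0.74+1.33)/2 = 1.035, v̄ = (0.48+0.75)/2 = 0.615 → q = 5.3×1.035×0.615 = 3.374 m³/s
Panel 3-4: Δb = 3 m, d̄ = (1.33+0.64)/2 = 0.985, v̄ = (0.75+0.36)/2 = 0.555 → q = 3×0.985×0.555 = 1.640 m³/s
Panel 4-5: Δb = 1 m, d̄ = (0.64+0.00)/2 = 0.32, v̄ = (0.36+0.00)/2 = 0.18 → q = 1×0.32×0.18 = 0.05760 m³/s
Q = Σ q = 5.160 m³/s

5.16 m³/s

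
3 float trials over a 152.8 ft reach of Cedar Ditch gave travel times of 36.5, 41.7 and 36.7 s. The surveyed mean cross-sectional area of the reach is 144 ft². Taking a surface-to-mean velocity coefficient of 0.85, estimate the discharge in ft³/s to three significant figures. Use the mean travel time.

488 ft³/s

t̄ = (36.5 + 41.7 + 36.7) / 3 = 38.3 s
v_surface = L / t̄ = 152.8 / 38.3 = 3.990 ft/s
v_mean = 0.85 × 3.990 = 3.391 ft/s
Q = A × v_mean = 144 × 3.391 = 488.3 ft³/s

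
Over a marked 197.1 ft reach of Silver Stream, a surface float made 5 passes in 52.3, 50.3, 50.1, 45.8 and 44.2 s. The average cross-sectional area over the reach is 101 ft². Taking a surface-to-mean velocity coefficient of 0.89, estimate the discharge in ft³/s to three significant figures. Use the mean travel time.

t̄ = (52.3 + 50.3 + 50.1 + 45.8 + 44.2) / 5 = 48.54 s
v_surface = L / t̄ = 197.1 / 48.54 = 4.061 ft/s
v_mean = 0.89 × 4.061 = 3.614 ft/s
Q = A × v_mean = 101 × 3.614 = 365.0 ft³/s

365 ft³/s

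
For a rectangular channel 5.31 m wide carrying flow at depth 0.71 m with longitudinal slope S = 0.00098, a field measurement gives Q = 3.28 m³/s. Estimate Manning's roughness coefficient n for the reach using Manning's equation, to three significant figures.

A = b·y = 5.31 × 0.71 = 3.770 m²
P = b + 2y = 5.31 + 2×0.71 = 6.730 m
R = A/P = 3.770/6.730 = 0.5602 m
n = (1/Q)·A·R^(2/3)·S^(1/2) = (1/3.28) × 3.770 × 0.6796 × 0.03130 = 0.02445

0.0245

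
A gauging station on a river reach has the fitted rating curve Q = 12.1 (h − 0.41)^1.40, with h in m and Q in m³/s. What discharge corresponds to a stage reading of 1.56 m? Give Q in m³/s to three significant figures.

14.7 m³/s

Q = 12.1 × (1.56 − 0.41)^1.40 = 12.1 × 1.15^1.40 = 14.72 m³/s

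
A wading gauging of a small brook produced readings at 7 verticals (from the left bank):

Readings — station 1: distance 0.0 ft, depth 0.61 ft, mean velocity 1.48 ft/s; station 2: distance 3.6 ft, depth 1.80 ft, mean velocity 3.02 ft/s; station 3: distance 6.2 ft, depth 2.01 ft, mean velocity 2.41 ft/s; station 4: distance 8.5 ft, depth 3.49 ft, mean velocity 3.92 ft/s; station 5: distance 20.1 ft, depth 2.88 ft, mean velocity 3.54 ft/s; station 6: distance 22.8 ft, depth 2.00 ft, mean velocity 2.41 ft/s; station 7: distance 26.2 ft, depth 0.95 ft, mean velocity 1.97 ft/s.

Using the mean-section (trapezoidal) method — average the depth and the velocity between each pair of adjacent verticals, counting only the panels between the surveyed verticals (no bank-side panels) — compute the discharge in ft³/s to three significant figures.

212 ft³/s

Panel 1-2: Δb = 3.6 ft, d̄ = (0.61+1.80)/2 = 1.205, v̄ = (1.48+3.02)/2 = 2.25 → q = 3.6×1.205×2.25 = 9.761 ft³/s
Panel 2-3: Δb = 2.6 ft, d̄ = (1.80+2.01)/2 = 1.905, v̄ = (3.02+2.41)/2 = 2.715 → q = 2.6×1.905×2.715 = 13.45 ft³/s
Panel 3-4: Δb = 2.3 ft, d̄ = (2.01+3.49)/2 = 2.75, v̄ = (2.41+3.92)/2 = 3.165 → q = 2.3×2.75×3.165 = 20.02 ft³/s
Panel 4-5: Δb = 11.6 ft, d̄ = (3.49+2.88)/2 = 3.185, v̄ = (3.92+3.54)/2 = 3.73 → q = 11.6×3.185×3.73 = 137.8 ft³/s
Panel 5-6: Δb = 2.7 ft, d̄ = (2.88+2.00)/2 = 2.44, v̄ = (3.54+2.41)/2 = 2.975 → q = 2.7×2.44×2.975 = 19.60 ft³/s
Panel 6-7: Δb = 3.4 ft, d̄ = (2.00+0.95)/2 = 1.475, v̄ = (2.41+1.97)/2 = 2.19 → q = 3.4×1.475×2.19 = 10.98 ft³/s
Q = Σ q = 211.6 ft³/s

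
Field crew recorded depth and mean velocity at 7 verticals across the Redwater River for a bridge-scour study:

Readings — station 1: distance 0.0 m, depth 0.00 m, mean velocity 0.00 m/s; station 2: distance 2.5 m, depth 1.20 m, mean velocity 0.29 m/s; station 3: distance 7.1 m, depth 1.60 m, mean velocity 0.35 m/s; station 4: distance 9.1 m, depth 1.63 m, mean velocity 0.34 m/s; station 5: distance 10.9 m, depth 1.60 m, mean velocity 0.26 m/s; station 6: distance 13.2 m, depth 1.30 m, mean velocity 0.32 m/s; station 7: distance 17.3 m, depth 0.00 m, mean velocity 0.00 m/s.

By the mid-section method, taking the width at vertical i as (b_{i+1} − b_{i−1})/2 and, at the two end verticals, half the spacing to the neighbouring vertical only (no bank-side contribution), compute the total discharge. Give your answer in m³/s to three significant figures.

w_2 = (7.1 − 0.0)/2 = 3.55 m; q_2 = 0.29 × 1.20 × 3.55 = 1.235 m³/s
w_3 = (9.1 − 2.5)/2 = 3.3 m; q_3 = 0.35 × 1.60 × 3.3 = 1.848 m³/s
w_4 = (10.9 − 7.1)/2 = 1.9 m; q_4 = 0.34 × 1.63 × 1.9 = 1.053 m³/s
w_5 = (13.2 − 9.1)/2 = 2.05 m; q_5 = 0.26 × 1.60 × 2.05 = 0.8528 m³/s
w_6 = (17.3 − 10.9)/2 = 3.2 m; q_6 = 0.32 × 1.30 × 3.2 = 1.331 m³/s
Stations 1, 7 contribute zero (depth or velocity is 0).
Q = Σ qᵢ = 6.320 m³/s

6.32 m³/s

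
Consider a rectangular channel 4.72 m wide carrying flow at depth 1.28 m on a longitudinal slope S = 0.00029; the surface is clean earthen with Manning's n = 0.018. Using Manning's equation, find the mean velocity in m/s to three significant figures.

0.835 m/s

A = b·y = 4.72 × 1.28 = 6.042 m²
P = b + 2y = 4.72 + 2×1.28 = 7.280 m
R = A/P = 6.042/7.280 = 0.8299 m
Q = (1/n)·A·R^(2/3)·S^(1/2) = (1/0.018) × 6.042 × 0.8299^(2/3) × 0.00029^(1/2) = 5.048 m³/s
V = Q/A = 5.048/6.042 = 0.8355 m/s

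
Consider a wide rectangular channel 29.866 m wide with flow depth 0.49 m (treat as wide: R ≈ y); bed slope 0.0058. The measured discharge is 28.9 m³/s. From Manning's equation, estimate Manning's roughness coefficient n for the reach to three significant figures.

A = b·y = 29.866 × 0.49 = 14.63 m²
Wide channel: R ≈ y = 0.49 m
n = (1/Q)·A·R^(2/3)·S^(1/2) = (1/28.9) × 14.63 × 0.6215 × 0.07616 = 0.02397

0.0240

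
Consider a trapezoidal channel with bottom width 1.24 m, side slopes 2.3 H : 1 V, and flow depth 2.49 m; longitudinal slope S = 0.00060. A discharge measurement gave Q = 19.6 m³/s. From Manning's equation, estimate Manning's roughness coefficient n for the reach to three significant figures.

0.0253

A = (b + z·y)·y = (1.24 + 2.3×2.49)×2.49 = 17.35 m²
P = b + 2y√(1+z²) = 1.24 + 2×2.49×√(1+2.3²) = 13.73 m
R = A/P = 17.35/13.73 = 1.264 m
n = (1/Q)·A·R^(2/3)·S^(1/2) = (1/19.6) × 17.35 × 1.169 × 0.02449 = 0.02534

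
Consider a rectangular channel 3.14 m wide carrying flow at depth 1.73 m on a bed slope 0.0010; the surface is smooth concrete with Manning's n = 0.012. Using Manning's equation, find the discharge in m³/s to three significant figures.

A = b·y = 3.14 × 1.73 = 5.432 m²
P = b + 2y = 3.14 + 2×1.73 = 6.600 m
R = A/P = 5.432/6.600 = 0.8231 m
Q = (1/n)·A·R^(2/3)·S^(1/2) = (1/0.012) × 5.432 × 0.8231^(2/3) × 0.0010^(1/2) = 12.57 m³/s

12.6 m³/s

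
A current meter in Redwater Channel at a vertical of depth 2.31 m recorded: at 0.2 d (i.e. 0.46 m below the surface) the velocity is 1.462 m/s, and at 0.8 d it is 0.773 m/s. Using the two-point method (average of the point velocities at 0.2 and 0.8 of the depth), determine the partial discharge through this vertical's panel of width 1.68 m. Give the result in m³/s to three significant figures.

v̄ = (1.462 + 0.773) / 2 = 1.118 m/s
q = v̄ × d × w = 1.118 × 2.31 × 1.68 = 4.337 m³/s

4.34 m³/s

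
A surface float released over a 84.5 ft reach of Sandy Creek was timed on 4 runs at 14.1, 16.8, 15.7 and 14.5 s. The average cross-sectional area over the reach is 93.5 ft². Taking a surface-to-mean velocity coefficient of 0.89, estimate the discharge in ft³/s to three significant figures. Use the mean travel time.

460 ft³/s

t̄ = (14.1 + 16.8 + 15.7 + 14.5) / 4 = 15.275 s
v_surface = L / t̄ = 84.5 / 15.275 = 5.532 ft/s
v_mean = 0.89 × 5.532 = 4.923 ft/s
Q = A × v_mean = 93.5 × 4.923 = 460.3 ft³/s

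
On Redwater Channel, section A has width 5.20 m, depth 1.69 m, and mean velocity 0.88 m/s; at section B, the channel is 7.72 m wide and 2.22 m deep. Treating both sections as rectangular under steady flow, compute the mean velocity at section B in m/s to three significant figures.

Q = A₁V₁ = (5.20×1.69) × 0.88 = 7.733 m³/s
A₂ = 7.72 × 2.22 = 17.14 m²
V₂ = Q/A₂ = 7.733/17.14 = 0.4512 m/s

0.451 m/s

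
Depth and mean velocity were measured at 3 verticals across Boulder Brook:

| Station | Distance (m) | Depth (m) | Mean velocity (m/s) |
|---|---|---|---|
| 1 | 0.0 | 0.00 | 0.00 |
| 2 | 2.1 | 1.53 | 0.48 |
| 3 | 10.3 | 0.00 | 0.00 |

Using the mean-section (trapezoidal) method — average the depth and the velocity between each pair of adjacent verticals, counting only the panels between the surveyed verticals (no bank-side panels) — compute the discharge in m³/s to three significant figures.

Panel 1-2: Δb = 2.1 m, d̄ = (0.00+1.53)/2 = 0.765, v̄ = (0.00+0.48)/2 = 0.24 → q = 2.1×0.765×0.24 = 0.3856 m³/s
Panel 2-3: Δb = 8.2 m, d̄ = (1.53+0.00)/2 = 0.765, v̄ = (0.48+0.00)/2 = 0.24 → q = 8.2×0.765×0.24 = 1.506 m³/s
Q = Σ q = 1.891 m³/s

1.89 m³/s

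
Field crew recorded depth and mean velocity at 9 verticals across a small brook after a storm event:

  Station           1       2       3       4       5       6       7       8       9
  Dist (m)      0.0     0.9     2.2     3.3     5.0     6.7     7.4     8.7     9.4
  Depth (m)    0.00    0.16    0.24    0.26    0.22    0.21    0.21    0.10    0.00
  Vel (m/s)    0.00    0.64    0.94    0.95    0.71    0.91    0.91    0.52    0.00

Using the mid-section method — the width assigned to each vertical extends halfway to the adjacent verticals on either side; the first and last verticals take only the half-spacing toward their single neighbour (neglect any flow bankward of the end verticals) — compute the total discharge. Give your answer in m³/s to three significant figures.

w_2 = (2.2 − 0.0)/2 = 1.1 m; q_2 = 0.64 × 0.16 × 1.1 = 0.1126 m³/s
w_3 = (3.3 − 0.9)/2 = 1.2 m; q_3 = 0.94 × 0.24 × 1.2 = 0.2707 m³/s
w_4 = (5.0 − 2.2)/2 = 1.4 m; q_4 = 0.95 × 0.26 × 1.4 = 0.3458 m³/s
w_5 = (6.7 − 3.3)/2 = 1.7 m; q_5 = 0.71 × 0.22 × 1.7 = 0.2655 m³/s
w_6 = (7.4 − 5.0)/2 = 1.2 m; q_6 = 0.91 × 0.21 × 1.2 = 0.2293 m³/s
w_7 = (8.7 − 6.7)/2 = 1 m; q_7 = 0.91 × 0.21 × 1 = 0.1911 m³/s
w_8 = (9.4 − 7.4)/2 = 1 m; q_8 = 0.52 × 0.10 × 1 = 0.05200 m³/s
Stations 1, 9 contribute zero (depth or velocity is 0).
Q = Σ qᵢ = 1.467 m³/s

1.47 m³/s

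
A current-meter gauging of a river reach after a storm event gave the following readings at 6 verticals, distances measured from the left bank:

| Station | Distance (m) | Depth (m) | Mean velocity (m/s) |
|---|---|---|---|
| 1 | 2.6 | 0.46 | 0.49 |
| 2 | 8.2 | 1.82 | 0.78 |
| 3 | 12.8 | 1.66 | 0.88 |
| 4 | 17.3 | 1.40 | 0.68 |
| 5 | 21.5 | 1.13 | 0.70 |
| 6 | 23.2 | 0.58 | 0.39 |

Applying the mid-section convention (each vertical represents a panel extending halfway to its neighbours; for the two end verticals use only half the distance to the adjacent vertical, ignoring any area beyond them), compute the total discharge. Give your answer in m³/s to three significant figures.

21.2 m³/s

w_1 = (8.2 − 2.6)/2 = 2.8 m; q_1 = 0.49 × 0.46 × 2.8 = 0.6311 m³/s
w_2 = (12.8 − 2.6)/2 = 5.1 m; q_2 = 0.78 × 1.82 × 5.1 = 7.240 m³/s
w_3 = (17.3 − 8.2)/2 = 4.55 m; q_3 = 0.88 × 1.66 × 4.55 = 6.647 m³/s
w_4 = (21.5 − 12.8)/2 = 4.35 m; q_4 = 0.68 × 1.40 × 4.35 = 4.141 m³/s
w_5 = (23.2 − 17.3)/2 = 2.95 m; q_5 = 0.70 × 1.13 × 2.95 = 2.333 m³/s
w_6 = (23.2 − 21.5)/2 = 0.85 m; q_6 = 0.39 × 0.58 × 0.85 = 0.1923 m³/s
Q = Σ qᵢ = 21.18 m³/s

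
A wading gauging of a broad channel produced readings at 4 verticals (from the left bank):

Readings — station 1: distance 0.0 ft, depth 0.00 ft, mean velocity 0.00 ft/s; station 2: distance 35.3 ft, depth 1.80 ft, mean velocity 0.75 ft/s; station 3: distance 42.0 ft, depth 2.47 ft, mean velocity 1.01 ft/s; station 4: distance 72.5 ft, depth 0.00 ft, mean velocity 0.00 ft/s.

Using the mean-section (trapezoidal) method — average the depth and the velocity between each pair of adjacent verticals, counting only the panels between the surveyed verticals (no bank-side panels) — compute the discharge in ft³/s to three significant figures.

Panel 1-2: Δb = 35.3 ft, d̄ = (0.00+1.80)/2 = 0.9, v̄ = (0.00+0.75)/2 = 0.375 → q = 35.3×0.9×0.375 = 11.91 ft³/s
Panel 2-3: Δb = 6.7 ft, d̄ = (1.80+2.47)/2 = 2.135, v̄ = (0.75+1.01)/2 = 0.88 → q = 6.7×2.135×0.88 = 12.59 ft³/s
Panel 3-4: Δb = 30.5 ft, d̄ = (2.47+0.00)/2 = 1.235, v̄ = (1.01+0.00)/2 = 0.505 → q = 30.5×1.235×0.505 = 19.02 ft³/s
Q = Σ q = 43.52 ft³/s

43.5 ft³/s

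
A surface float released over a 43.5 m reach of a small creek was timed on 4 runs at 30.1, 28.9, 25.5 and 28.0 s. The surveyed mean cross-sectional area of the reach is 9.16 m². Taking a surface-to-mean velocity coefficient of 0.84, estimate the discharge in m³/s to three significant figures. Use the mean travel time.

11.9 m³/s

t̄ = (30.1 + 28.9 + 25.5 + 28.0) / 4 = 28.125 s
v_surface = L / t̄ = 43.5 / 28.125 = 1.547 m/s
v_mean = 0.84 × 1.547 = 1.299 m/s
Q = A × v_mean = 9.16 × 1.299 = 11.90 m³/s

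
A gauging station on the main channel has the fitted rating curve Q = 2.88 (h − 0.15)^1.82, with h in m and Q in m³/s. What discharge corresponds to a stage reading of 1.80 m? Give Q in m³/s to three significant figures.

7.16 m³/s

Q = 2.88 × (1.80 − 0.15)^1.82 = 2.88 × 1.65^1.82 = 7.165 m³/s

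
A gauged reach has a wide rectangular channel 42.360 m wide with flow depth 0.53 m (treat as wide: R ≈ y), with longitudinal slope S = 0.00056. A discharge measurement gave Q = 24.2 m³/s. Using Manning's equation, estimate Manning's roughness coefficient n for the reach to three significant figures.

A = b·y = 42.360 × 0.53 = 22.45 m²
Wide channel: R ≈ y = 0.53 m
n = (1/Q)·A·R^(2/3)·S^(1/2) = (1/24.2) × 22.45 × 0.6549 × 0.02366 = 0.01438

0.0144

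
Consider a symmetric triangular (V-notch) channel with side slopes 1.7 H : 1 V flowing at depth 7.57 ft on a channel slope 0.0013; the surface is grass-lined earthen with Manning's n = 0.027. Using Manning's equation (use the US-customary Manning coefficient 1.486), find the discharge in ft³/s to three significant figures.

425 ft³/s

A = z·y² = 1.7×7.57² = 97.42 ft²
P = 2y√(1+z²) = 2×7.57×√(1+1.7²) = 29.86 ft
R = A/P = 97.42/29.86 = 3.262 ft
Q = (1.486/n)·A·R^(2/3)·S^(1/2) = (1.486/0.027) × 97.42 × 3.262^(2/3) × 0.0013^(1/2) = 425.2 ft³/s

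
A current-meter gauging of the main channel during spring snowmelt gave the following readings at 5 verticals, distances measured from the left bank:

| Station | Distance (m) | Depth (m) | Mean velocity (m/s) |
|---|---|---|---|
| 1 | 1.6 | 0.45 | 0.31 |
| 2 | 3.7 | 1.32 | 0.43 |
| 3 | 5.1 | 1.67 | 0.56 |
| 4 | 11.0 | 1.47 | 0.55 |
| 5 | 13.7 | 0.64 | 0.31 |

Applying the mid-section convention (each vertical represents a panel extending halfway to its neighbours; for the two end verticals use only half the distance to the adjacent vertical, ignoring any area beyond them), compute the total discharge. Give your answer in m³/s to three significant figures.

w_1 = (3.7 − 1.6)/2 = 1.05 m; q_1 = 0.31 × 0.45 × 1.05 = 0.1465 m³/s
w_2 = (5.1 − 1.6)/2 = 1.75 m; q_2 = 0.43 × 1.32 × 1.75 = 0.9933 m³/s
w_3 = (11.0 − 3.7)/2 = 3.65 m; q_3 = 0.56 × 1.67 × 3.65 = 3.413 m³/s
w_4 = (13.7 − 5.1)/2 = 4.3 m; q_4 = 0.55 × 1.47 × 4.3 = 3.477 m³/s
w_5 = (13.7 − 11.0)/2 = 1.35 m; q_5 = 0.31 × 0.64 × 1.35 = 0.2678 m³/s
Q = Σ qᵢ = 8.298 m³/s

8.30 m³/s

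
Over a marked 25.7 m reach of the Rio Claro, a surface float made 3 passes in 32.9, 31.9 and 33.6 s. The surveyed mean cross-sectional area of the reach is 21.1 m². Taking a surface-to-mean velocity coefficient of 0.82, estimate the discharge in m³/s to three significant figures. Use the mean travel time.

t̄ = (32.9 + 31.9 + 33.6) / 3 = 32.8 s
v_surface = L / t̄ = 25.7 / 32.8 = 0.7835 m/s
v_mean = 0.82 × 0.7835 = 0.6425 m/s
Q = A × v_mean = 21.1 × 0.6425 = 13.56 m³/s

13.6 m³/s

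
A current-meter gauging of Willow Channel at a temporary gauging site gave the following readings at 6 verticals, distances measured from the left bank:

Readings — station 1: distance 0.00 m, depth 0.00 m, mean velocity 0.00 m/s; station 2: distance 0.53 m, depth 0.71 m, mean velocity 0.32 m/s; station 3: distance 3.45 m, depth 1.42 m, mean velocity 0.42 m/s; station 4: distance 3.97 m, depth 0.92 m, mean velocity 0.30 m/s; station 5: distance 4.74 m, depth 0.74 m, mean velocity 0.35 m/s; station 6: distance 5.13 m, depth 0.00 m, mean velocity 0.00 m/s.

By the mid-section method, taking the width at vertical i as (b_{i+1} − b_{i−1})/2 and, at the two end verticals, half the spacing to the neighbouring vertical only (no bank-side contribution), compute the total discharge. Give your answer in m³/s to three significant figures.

1.75 m³/s

w_2 = (3.45 − 0.00)/2 = 1.725 m; q_2 = 0.32 × 0.71 × 1.725 = 0.3919 m³/s
w_3 = (3.97 − 0.53)/2 = 1.72 m; q_3 = 0.42 × 1.42 × 1.72 = 1.026 m³/s
w_4 = (4.74 − 3.45)/2 = 0.645 m; q_4 = 0.30 × 0.92 × 0.645 = 0.1780 m³/s
w_5 = (5.13 − 3.97)/2 = 0.58 m; q_5 = 0.35 × 0.74 × 0.58 = 0.1502 m³/s
Stations 1, 6 contribute zero (depth or velocity is 0).
Q = Σ qᵢ = 1.746 m³/s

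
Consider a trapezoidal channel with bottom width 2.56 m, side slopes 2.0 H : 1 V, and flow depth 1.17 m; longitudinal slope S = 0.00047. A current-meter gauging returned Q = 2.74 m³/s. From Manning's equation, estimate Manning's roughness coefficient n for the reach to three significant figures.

0.0370

A = (b + z·y)·y = (2.56 + 2.0×1.17)×1.17 = 5.733 m²
P = b + 2y√(1+z²) = 2.56 + 2×1.17×√(1+2.0²) = 7.792 m
R = A/P = 5.733/7.792 = 0.7357 m
n = (1/Q)·A·R^(2/3)·S^(1/2) = (1/2.74) × 5.733 × 0.8150 × 0.02168 = 0.03697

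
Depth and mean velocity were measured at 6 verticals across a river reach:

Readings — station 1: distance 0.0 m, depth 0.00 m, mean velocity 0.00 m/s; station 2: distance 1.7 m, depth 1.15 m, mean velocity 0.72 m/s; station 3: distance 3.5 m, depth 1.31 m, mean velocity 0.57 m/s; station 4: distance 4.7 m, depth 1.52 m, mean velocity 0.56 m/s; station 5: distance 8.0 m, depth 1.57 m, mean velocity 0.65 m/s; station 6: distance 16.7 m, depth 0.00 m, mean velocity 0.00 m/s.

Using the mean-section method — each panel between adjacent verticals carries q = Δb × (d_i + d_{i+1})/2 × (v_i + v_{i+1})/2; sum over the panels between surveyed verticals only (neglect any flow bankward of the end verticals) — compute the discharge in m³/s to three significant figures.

8.04 m³/s

Panel 1-2: Δb = 1.7 m, d̄ = (0.00+1.15)/2 = 0.575, v̄ = (0.00+0.72)/2 = 0.36 → q = 1.7×0.575×0.36 = 0.3519 m³/s
Panel 2-3: Δb = 1.8 m, d̄ = (1.15+1.31)/2 = 1.23, v̄ = (0.72+0.57)/2 = 0.645 → q = 1.8×1.23×0.645 = 1.428 m³/s
Panel 3-4: Δb = 1.2 m, d̄ = (1.31+1.52)/2 = 1.415, v̄ = (0.57+0.56)/2 = 0.565 → q = 1.2×1.415×0.565 = 0.9594 m³/s
Panel 4-5: Δb = 3.3 m, d̄ = (1.52+1.57)/2 = 1.545, v̄ = (0.56+0.65)/2 = 0.605 → q = 3.3×1.545×0.605 = 3.085 m³/s
Panel 5-6: Δb = 8.7 m, d̄ = (1.57+0.00)/2 = 0.785, v̄ = (0.65+0.00)/2 = 0.325 → q = 8.7×0.785×0.325 = 2.220 m³/s
Q = Σ q = 8.043 m³/s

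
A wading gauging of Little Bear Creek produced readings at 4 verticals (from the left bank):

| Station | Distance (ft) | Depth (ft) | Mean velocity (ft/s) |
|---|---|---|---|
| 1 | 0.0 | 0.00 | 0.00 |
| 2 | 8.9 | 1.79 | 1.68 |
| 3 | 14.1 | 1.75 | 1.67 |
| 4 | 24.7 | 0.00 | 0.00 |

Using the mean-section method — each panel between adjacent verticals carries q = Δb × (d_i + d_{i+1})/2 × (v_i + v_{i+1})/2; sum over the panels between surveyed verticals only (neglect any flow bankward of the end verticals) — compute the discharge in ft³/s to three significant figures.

Panel 1-2: Δb = 8.9 ft, d̄ = (0.00+1.79)/2 = 0.895, v̄ = (0.00+1.68)/2 = 0.84 → q = 8.9×0.895×0.84 = 6.691 ft³/s
Panel 2-3: Δb = 5.2 ft, d̄ = (1.79+1.75)/2 = 1.77, v̄ = (1.68+1.67)/2 = 1.675 → q = 5.2×1.77×1.675 = 15.42 ft³/s
Panel 3-4: Δb = 10.6 ft, d̄ = (1.75+0.00)/2 = 0.875, v̄ = (1.67+0.00)/2 = 0.835 → q = 10.6×0.875×0.835 = 7.745 ft³/s
Q = Σ q = 29.85 ft³/s

29.9 ft³/s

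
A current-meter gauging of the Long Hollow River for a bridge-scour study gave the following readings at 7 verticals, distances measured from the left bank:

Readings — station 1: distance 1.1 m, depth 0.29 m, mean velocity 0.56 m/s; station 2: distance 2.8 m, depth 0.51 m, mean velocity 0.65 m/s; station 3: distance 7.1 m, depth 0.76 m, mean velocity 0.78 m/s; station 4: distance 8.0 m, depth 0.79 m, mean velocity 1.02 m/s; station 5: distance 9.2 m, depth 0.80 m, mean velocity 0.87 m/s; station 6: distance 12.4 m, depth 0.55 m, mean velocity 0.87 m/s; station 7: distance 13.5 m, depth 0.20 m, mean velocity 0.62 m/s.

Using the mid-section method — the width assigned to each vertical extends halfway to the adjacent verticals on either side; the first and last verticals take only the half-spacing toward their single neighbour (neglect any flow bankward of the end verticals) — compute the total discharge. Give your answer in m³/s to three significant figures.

w_1 = (2.8 − 1.1)/2 = 0.85 m; q_1 = 0.56 × 0.29 × 0.85 = 0.1380 m³/s
w_2 = (7.1 − 1.1)/2 = 3 m; q_2 = 0.65 × 0.51 × 3 = 0.9945 m³/s
w_3 = (8.0 − 2.8)/2 = 2.6 m; q_3 = 0.78 × 0.76 × 2.6 = 1.541 m³/s
w_4 = (9.2 − 7.1)/2 = 1.05 m; q_4 = 1.02 × 0.79 × 1.05 = 0.8461 m³/s
w_5 = (12.4 − 8.0)/2 = 2.2 m; q_5 = 0.87 × 0.80 × 2.2 = 1.531 m³/s
w_6 = (13.5 − 9.2)/2 = 2.15 m; q_6 = 0.87 × 0.55 × 2.15 = 1.029 m³/s
w_7 = (13.5 − 12.4)/2 = 0.55 m; q_7 = 0.62 × 0.20 × 0.55 = 0.06820 m³/s
Q = Σ qᵢ = 6.148 m³/s

6.15 m³/s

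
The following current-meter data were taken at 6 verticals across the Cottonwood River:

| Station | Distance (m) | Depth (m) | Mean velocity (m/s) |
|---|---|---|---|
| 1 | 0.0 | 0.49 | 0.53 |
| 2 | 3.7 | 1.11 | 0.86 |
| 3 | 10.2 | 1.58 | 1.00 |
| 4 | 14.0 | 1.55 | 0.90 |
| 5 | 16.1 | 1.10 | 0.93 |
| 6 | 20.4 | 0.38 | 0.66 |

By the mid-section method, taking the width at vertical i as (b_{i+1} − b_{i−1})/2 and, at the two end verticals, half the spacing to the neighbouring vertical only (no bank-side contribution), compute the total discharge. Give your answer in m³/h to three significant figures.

w_1 = (3.7 − 0.0)/2 = 1.85 m; q_1 = 0.53 × 0.49 × 1.85 = 0.4804 m³/s
w_2 = (10.2 − 0.0)/2 = 5.1 m; q_2 = 0.86 × 1.11 × 5.1 = 4.868 m³/s
w_3 = (14.0 − 3.7)/2 = 5.15 m; q_3 = 1.00 × 1.58 × 5.15 = 8.137 m³/s
w_4 = (16.1 − 10.2)/2 = 2.95 m; q_4 = 0.90 × 1.55 × 2.95 = 4.115 m³/s
w_5 = (20.4 − 14.0)/2 = 3.2 m; q_5 = 0.93 × 1.10 × 3.2 = 3.274 m³/s
w_6 = (20.4 − 16.1)/2 = 2.15 m; q_6 = 0.66 × 0.38 × 2.15 = 0.5392 m³/s
Q = Σ qᵢ = 21.41 m³/s
= 21.41 × 3600 = 77090 m³/h

77100 m³/h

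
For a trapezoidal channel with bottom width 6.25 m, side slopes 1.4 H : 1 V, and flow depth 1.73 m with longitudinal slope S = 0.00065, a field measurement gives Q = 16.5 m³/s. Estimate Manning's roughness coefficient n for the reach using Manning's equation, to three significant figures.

0.0266

A = (b + z·y)·y = (6.25 + 1.4×1.73)×1.73 = 15.00 m²
P = b + 2y√(1+z²) = 6.25 + 2×1.73×√(1+1.4²) = 12.20 m
R = A/P = 15.00/12.20 = 1.229 m
n = (1/Q)·A·R^(2/3)·S^(1/2) = (1/16.5) × 15.00 × 1.148 × 0.02550 = 0.02660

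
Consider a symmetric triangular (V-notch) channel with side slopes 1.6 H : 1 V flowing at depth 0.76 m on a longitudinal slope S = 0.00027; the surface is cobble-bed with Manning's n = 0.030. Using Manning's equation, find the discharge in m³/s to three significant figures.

A = z·y² = 1.6×0.76² = 0.9242 m²
P = 2y√(1+z²) = 2×0.76×√(1+1.6²) = 2.868 m
R = A/P = 0.9242/2.868 = 0.3222 m
Q = (1/n)·A·R^(2/3)·S^(1/2) = (1/0.030) × 0.9242 × 0.3222^(2/3) × 0.00027^(1/2) = 0.2379 m³/s

0.238 m³/s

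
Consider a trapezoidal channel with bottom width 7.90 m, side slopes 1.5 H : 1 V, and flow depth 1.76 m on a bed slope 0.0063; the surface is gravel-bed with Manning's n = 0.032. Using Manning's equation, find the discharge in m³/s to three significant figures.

A = (b + z·y)·y = (7.90 + 1.5×1.76)×1.76 = 18.55 m²
P = b + 2y√(1+z²) = 7.90 + 2×1.76×√(1+1.5²) = 14.25 m
R = A/P = 18.55/14.25 = 1.302 m
Q = (1/n)·A·R^(2/3)·S^(1/2) = (1/0.032) × 18.55 × 1.302^(2/3) × 0.0063^(1/2) = 54.87 m³/s

54.9 m³/s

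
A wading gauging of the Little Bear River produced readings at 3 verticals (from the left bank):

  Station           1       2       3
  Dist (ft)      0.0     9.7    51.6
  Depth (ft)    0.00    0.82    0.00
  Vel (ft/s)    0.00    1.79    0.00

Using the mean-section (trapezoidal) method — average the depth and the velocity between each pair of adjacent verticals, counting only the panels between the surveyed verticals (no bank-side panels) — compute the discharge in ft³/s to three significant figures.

Panel 1-2: Δb = 9.7 ft, d̄ = (0.00+0.82)/2 = 0.41, v̄ = (0.00+1.79)/2 = 0.895 → q = 9.7×0.41×0.895 = 3.559 ft³/s
Panel 2-3: Δb = 41.9 ft, d̄ = (0.82+0.00)/2 = 0.41, v̄ = (1.79+0.00)/2 = 0.895 → q = 41.9×0.41×0.895 = 15.38 ft³/s
Q = Σ q = 18.93 ft³/s

18.9 ft³/s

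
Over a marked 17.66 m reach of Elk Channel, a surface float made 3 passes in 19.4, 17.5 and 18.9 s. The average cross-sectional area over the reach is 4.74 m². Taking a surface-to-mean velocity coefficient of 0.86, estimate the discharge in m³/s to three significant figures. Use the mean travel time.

t̄ = (19.4 + 17.5 + 18.9) / 3 = 18.6 s
v_surface = L / t̄ = 17.66 / 18.6 = 0.9495 m/s
v_mean = 0.86 × 0.9495 = 0.8165 m/s
Q = A × v_mean = 4.74 × 0.8165 = 3.870 m³/s

3.87 m³/s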